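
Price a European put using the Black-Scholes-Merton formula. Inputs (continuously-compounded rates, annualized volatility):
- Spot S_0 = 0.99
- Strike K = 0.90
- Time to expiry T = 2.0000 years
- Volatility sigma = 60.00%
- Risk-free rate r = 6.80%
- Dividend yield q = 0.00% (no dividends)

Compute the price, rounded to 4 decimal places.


Answer: Price = 0.1996

Derivation:
d1 = (ln(S/K) + (r - q + 0.5*sigma^2) * T) / (sigma * sqrt(T)) = 0.69686573
d2 = d1 - sigma * sqrt(T) = -0.15166241
exp(-rT) = 0.87284263; exp(-qT) = 1.00000000
P = K * exp(-rT) * N(-d2) - S_0 * exp(-qT) * N(-d1)
N(-d1) = 0.24294341; N(-d2) = 0.56027340
P = 0.9000 * 0.87284263 * 0.56027340 - 0.9900 * 1.00000000 * 0.24294341 = 0.1996


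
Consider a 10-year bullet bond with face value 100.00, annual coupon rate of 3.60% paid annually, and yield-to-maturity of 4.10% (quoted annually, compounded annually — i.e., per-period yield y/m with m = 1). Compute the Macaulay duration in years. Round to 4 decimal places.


Coupon per period c = face * coupon_rate / m = 3.600000
Periods per year m = 1; per-period yield y/m = 0.041000
Number of cashflows N = 10
Cashflows (t years, CF_t, discount factor 1/(1+y/m)^(m*t), PV):
  t = 1.0000: CF_t = 3.600000, DF = 0.960615, PV = 3.458213
  t = 2.0000: CF_t = 3.600000, DF = 0.922781, PV = 3.322011
  t = 3.0000: CF_t = 3.600000, DF = 0.886437, PV = 3.191173
  t = 4.0000: CF_t = 3.600000, DF = 0.851524, PV = 3.065488
  t = 5.0000: CF_t = 3.600000, DF = 0.817987, PV = 2.944753
  t = 6.0000: CF_t = 3.600000, DF = 0.785770, PV = 2.828773
  t = 7.0000: CF_t = 3.600000, DF = 0.754823, PV = 2.717361
  t = 8.0000: CF_t = 3.600000, DF = 0.725094, PV = 2.610338
  t = 9.0000: CF_t = 3.600000, DF = 0.696536, PV = 2.507529
  t = 10.0000: CF_t = 103.600000, DF = 0.669103, PV = 69.319027
Price P = sum_t PV_t = 95.964666
Macaulay numerator sum_t t * PV_t:
  t * PV_t at t = 1.0000: 3.458213
  t * PV_t at t = 2.0000: 6.644022
  t * PV_t at t = 3.0000: 9.573518
  t * PV_t at t = 4.0000: 12.261951
  t * PV_t at t = 5.0000: 14.723764
  t * PV_t at t = 6.0000: 16.972639
  t * PV_t at t = 7.0000: 19.021529
  t * PV_t at t = 8.0000: 20.882700
  t * PV_t at t = 9.0000: 22.567759
  t * PV_t at t = 10.0000: 693.190274
Macaulay duration D = (sum_t t * PV_t) / P = 819.296370 / 95.964666 = 8.537480

Answer: Macaulay duration = 8.5375 years


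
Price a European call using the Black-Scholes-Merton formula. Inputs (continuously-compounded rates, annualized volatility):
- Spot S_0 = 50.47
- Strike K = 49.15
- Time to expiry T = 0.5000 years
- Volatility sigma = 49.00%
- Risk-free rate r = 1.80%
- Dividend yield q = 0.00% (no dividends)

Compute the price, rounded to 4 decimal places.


d1 = (ln(S/K) + (r - q + 0.5*sigma^2) * T) / (sigma * sqrt(T)) = 0.27570600
d2 = d1 - sigma * sqrt(T) = -0.07077633
exp(-rT) = 0.99104038; exp(-qT) = 1.00000000
C = S_0 * exp(-qT) * N(d1) - K * exp(-rT) * N(d2)
N(d1) = 0.60861305; N(d2) = 0.47178789
C = 50.4700 * 1.00000000 * 0.60861305 - 49.1500 * 0.99104038 * 0.47178789 = 7.7361

Answer: Price = 7.7361


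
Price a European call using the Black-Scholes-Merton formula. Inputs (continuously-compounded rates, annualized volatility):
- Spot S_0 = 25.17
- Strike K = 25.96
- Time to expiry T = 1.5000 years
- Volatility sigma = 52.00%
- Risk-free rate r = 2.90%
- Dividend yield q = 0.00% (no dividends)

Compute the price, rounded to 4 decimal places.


Answer: Price = 6.4079

Derivation:
d1 = (ln(S/K) + (r - q + 0.5*sigma^2) * T) / (sigma * sqrt(T)) = 0.33821160
d2 = d1 - sigma * sqrt(T) = -0.29865574
exp(-rT) = 0.95743255; exp(-qT) = 1.00000000
C = S_0 * exp(-qT) * N(d1) - K * exp(-rT) * N(d2)
N(d1) = 0.63239813; N(d2) = 0.38260137
C = 25.1700 * 1.00000000 * 0.63239813 - 25.9600 * 0.95743255 * 0.38260137 = 6.4079


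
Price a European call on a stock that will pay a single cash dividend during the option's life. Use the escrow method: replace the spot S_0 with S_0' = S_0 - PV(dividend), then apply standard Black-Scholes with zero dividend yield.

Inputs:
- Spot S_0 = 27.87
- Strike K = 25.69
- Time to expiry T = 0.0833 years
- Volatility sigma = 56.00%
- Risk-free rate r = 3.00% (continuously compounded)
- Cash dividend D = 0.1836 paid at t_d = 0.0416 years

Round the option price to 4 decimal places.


Answer: Price = 2.9397

Derivation:
PV(D) = D * exp(-r * t_d) = 0.1836 * 0.99875278 = 0.18337101
S_0' = S_0 - PV(D) = 27.8700 - 0.18337101 = 27.68662899
d1 = (ln(S_0'/K) + (r + sigma^2/2)*T) / (sigma*sqrt(T)) = 0.55936769
d2 = d1 - sigma*sqrt(T) = 0.39774195
exp(-rT) = 0.99750412
N(d1) = 0.71204460; N(d2) = 0.65458980
C = S_0' * N(d1) - K * exp(-rT) * N(d2) = 27.68662899 * 0.71204460 - 25.6900 * 0.99750412 * 0.65458980 = 2.9397


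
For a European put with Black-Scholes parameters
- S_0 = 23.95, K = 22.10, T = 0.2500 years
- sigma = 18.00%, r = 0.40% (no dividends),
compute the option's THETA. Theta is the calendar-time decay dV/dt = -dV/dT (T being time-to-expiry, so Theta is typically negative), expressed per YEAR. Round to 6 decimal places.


Answer: Theta = -1.078706

Derivation:
d1 = 0.9493412815; d2 = 0.8593412815
phi(d1) = 0.2542180368; exp(-qT) = 1.0000000000; exp(-rT) = 0.9990004998
Theta = -S*exp(-qT)*phi(d1)*sigma/(2*sqrt(T)) + r*K*exp(-rT)*N(-d2) - q*S*exp(-qT)*N(-d1)
N(-d1) = 0.1712235321; N(-d2) = 0.1950761275; sqrt(T) = 0.5000000000
Term 1 = -23.9500 * 1.0000000000 * 0.2542180368 * 0.1800 / (2 * 0.5000000000) = -1.0959339566
Term 2 = 0.0040 * 22.1000 * 0.9990004998 * 0.1950761275 = 0.0172274936
Term 3 = 0 (no dividend yield, q = 0)
Theta = -1.0959339566 + (0.0172274936) + (0.0000000000) = -1.078706


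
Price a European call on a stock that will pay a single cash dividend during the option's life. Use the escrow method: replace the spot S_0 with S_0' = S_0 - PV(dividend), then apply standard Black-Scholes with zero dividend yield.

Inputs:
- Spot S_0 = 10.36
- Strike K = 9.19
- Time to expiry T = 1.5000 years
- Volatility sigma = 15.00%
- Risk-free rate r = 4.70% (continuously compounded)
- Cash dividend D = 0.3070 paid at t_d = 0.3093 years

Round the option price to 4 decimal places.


PV(D) = D * exp(-r * t_d) = 0.3070 * 0.98556805 = 0.30256939
S_0' = S_0 - PV(D) = 10.3600 - 0.30256939 = 10.05743061
d1 = (ln(S_0'/K) + (r + sigma^2/2)*T) / (sigma*sqrt(T)) = 0.96657295
d2 = d1 - sigma*sqrt(T) = 0.78286122
exp(-rT) = 0.93192774
N(d1) = 0.83312122; N(d2) = 0.78314569
C = S_0' * N(d1) - K * exp(-rT) * N(d2) = 10.05743061 * 0.83312122 - 9.1900 * 0.93192774 * 0.78314569 = 1.6719

Answer: Price = 1.6719


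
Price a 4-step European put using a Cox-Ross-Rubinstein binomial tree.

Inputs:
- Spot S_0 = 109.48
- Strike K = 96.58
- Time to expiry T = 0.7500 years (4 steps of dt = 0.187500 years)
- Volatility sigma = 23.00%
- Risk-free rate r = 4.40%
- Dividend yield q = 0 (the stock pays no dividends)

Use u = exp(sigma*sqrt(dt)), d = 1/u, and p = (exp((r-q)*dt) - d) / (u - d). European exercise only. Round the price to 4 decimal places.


Answer: Price = V(0,0) = 2.7704

Derivation:
dt = T/N = 0.187500
u = exp(sigma*sqrt(dt)) = 1.104721; d = 1/u = 0.905206
p = (exp((r-q)*dt) - d) / (u - d) = 0.516644
Discount per step: exp(-r*dt) = 0.991784
Stock lattice S(k, i) with i counting down-moves:
  k=0: S(0,0) = 109.4800
  k=1: S(1,0) = 120.9449; S(1,1) = 99.1019
  k=2: S(2,0) = 133.6103; S(2,1) = 109.4800; S(2,2) = 89.7076
  k=3: S(3,0) = 147.6022; S(3,1) = 120.9449; S(3,2) = 99.1019; S(3,3) = 81.2039
  k=4: S(4,0) = 163.0592; S(4,1) = 133.6103; S(4,2) = 109.4800; S(4,3) = 89.7076; S(4,4) = 73.5062
Terminal payoffs V(N, i) = max(K - S_T, 0):
  V(4,0) = 0.000000; V(4,1) = 0.000000; V(4,2) = 0.000000; V(4,3) = 6.872351; V(4,4) = 23.073768
Backward induction: V(k, i) = exp(-r*dt) * [p * V(k+1, i) + (1-p) * V(k+1, i+1)].
  V(3,0) = exp(-r*dt) * [p*0.000000 + (1-p)*0.000000] = 0.000000
  V(3,1) = exp(-r*dt) * [p*0.000000 + (1-p)*0.000000] = 0.000000
  V(3,2) = exp(-r*dt) * [p*0.000000 + (1-p)*6.872351] = 3.294503
  V(3,3) = exp(-r*dt) * [p*6.872351 + (1-p)*23.073768] = 14.582605
  V(2,0) = exp(-r*dt) * [p*0.000000 + (1-p)*0.000000] = 0.000000
  V(2,1) = exp(-r*dt) * [p*0.000000 + (1-p)*3.294503] = 1.579336
  V(2,2) = exp(-r*dt) * [p*3.294503 + (1-p)*14.582605] = 8.678783
  V(1,0) = exp(-r*dt) * [p*0.000000 + (1-p)*1.579336] = 0.757110
  V(1,1) = exp(-r*dt) * [p*1.579336 + (1-p)*8.678783] = 4.969729
  V(0,0) = exp(-r*dt) * [p*0.757110 + (1-p)*4.969729] = 2.770357


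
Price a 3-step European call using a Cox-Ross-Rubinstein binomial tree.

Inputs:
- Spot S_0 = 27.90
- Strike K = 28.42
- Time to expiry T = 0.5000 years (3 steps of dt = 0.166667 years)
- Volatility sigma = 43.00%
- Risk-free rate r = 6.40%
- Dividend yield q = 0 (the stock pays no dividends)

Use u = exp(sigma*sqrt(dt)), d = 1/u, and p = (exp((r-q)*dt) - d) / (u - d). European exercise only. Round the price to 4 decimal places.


Answer: Price = V(0,0) = 3.8078

Derivation:
dt = T/N = 0.166667
u = exp(sigma*sqrt(dt)) = 1.191898; d = 1/u = 0.838998
p = (exp((r-q)*dt) - d) / (u - d) = 0.486613
Discount per step: exp(-r*dt) = 0.989390
Stock lattice S(k, i) with i counting down-moves:
  k=0: S(0,0) = 27.9000
  k=1: S(1,0) = 33.2539; S(1,1) = 23.4080
  k=2: S(2,0) = 39.6353; S(2,1) = 27.9000; S(2,2) = 19.6393
  k=3: S(3,0) = 47.2412; S(3,1) = 33.2539; S(3,2) = 23.4080; S(3,3) = 16.4773
Terminal payoffs V(N, i) = max(S_T - K, 0):
  V(3,0) = 18.821228; V(3,1) = 4.833947; V(3,2) = 0.000000; V(3,3) = 0.000000
Backward induction: V(k, i) = exp(-r*dt) * [p * V(k+1, i) + (1-p) * V(k+1, i+1)].
  V(2,0) = exp(-r*dt) * [p*18.821228 + (1-p)*4.833947] = 11.516839
  V(2,1) = exp(-r*dt) * [p*4.833947 + (1-p)*0.000000] = 2.327305
  V(2,2) = exp(-r*dt) * [p*0.000000 + (1-p)*0.000000] = 0.000000
  V(1,0) = exp(-r*dt) * [p*11.516839 + (1-p)*2.327305] = 6.726916
  V(1,1) = exp(-r*dt) * [p*2.327305 + (1-p)*0.000000] = 1.120482
  V(0,0) = exp(-r*dt) * [p*6.726916 + (1-p)*1.120482] = 3.807813


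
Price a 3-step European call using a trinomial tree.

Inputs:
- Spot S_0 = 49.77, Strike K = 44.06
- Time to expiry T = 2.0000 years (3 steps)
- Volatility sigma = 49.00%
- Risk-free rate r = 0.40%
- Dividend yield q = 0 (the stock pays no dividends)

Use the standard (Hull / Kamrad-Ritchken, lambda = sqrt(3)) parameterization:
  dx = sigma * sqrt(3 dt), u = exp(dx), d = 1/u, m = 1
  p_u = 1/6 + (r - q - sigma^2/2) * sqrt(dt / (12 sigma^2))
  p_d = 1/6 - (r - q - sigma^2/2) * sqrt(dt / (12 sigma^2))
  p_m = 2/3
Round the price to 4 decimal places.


Answer: Price = V(0,0) = 15.0751

Derivation:
dt = T/N = 0.666667; dx = sigma*sqrt(3*dt) = 0.692965
u = exp(dx) = 1.999635; d = 1/u = 0.500091
p_u = 0.110844, p_m = 0.666667, p_d = 0.222490
Discount per step: exp(-r*dt) = 0.997337
Stock lattice S(k, j) with j the centered position index:
  k=0: S(0,+0) = 49.7700
  k=1: S(1,-1) = 24.8895; S(1,+0) = 49.7700; S(1,+1) = 99.5218
  k=2: S(2,-2) = 12.4470; S(2,-1) = 24.8895; S(2,+0) = 49.7700; S(2,+1) = 99.5218; S(2,+2) = 199.0073
  k=3: S(3,-3) = 6.2247; S(3,-2) = 12.4470; S(3,-1) = 24.8895; S(3,+0) = 49.7700; S(3,+1) = 99.5218; S(3,+2) = 199.0073; S(3,+3) = 397.9420
Terminal payoffs V(N, j) = max(S_T - K, 0):
  V(3,-3) = 0.000000; V(3,-2) = 0.000000; V(3,-1) = 0.000000; V(3,+0) = 5.710000; V(3,+1) = 55.461832; V(3,+2) = 154.947335; V(3,+3) = 353.882025
Backward induction: V(k, j) = exp(-r*dt) * [p_u * V(k+1, j+1) + p_m * V(k+1, j) + p_d * V(k+1, j-1)]
  V(2,-2) = exp(-r*dt) * [p_u*0.000000 + p_m*0.000000 + p_d*0.000000] = 0.000000
  V(2,-1) = exp(-r*dt) * [p_u*5.710000 + p_m*0.000000 + p_d*0.000000] = 0.631232
  V(2,+0) = exp(-r*dt) * [p_u*55.461832 + p_m*5.710000 + p_d*0.000000] = 9.927753
  V(2,+1) = exp(-r*dt) * [p_u*154.947335 + p_m*55.461832 + p_d*5.710000] = 55.272319
  V(2,+2) = exp(-r*dt) * [p_u*353.882025 + p_m*154.947335 + p_d*55.461832] = 154.451084
  V(1,-1) = exp(-r*dt) * [p_u*9.927753 + p_m*0.631232 + p_d*0.000000] = 1.517199
  V(1,+0) = exp(-r*dt) * [p_u*55.272319 + p_m*9.927753 + p_d*0.631232] = 12.851218
  V(1,+1) = exp(-r*dt) * [p_u*154.451084 + p_m*55.272319 + p_d*9.927753] = 56.027360
  V(0,+0) = exp(-r*dt) * [p_u*56.027360 + p_m*12.851218 + p_d*1.517199] = 15.075066


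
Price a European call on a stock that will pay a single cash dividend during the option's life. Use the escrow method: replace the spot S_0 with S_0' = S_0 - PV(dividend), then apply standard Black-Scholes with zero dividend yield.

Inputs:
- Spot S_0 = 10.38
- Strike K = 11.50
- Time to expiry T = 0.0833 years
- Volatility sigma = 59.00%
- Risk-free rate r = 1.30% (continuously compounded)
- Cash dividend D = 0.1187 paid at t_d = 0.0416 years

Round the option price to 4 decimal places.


PV(D) = D * exp(-r * t_d) = 0.1187 * 0.99945935 = 0.11863582
S_0' = S_0 - PV(D) = 10.3800 - 0.11863582 = 10.26136418
d1 = (ln(S_0'/K) + (r + sigma^2/2)*T) / (sigma*sqrt(T)) = -0.57773970
d2 = d1 - sigma*sqrt(T) = -0.74802396
exp(-rT) = 0.99891769
N(d1) = 0.28171994; N(d2) = 0.22722285
C = S_0' * N(d1) - K * exp(-rT) * N(d2) = 10.26136418 * 0.28171994 - 11.5000 * 0.99891769 * 0.22722285 = 0.2806

Answer: Price = 0.2806


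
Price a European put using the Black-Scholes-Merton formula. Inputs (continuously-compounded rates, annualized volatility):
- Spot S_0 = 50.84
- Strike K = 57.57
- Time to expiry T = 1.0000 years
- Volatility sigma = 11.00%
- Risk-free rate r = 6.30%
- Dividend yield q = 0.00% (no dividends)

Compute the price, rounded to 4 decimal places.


Answer: Price = 4.2559

Derivation:
d1 = (ln(S/K) + (r - q + 0.5*sigma^2) * T) / (sigma * sqrt(T)) = -0.50243775
d2 = d1 - sigma * sqrt(T) = -0.61243775
exp(-rT) = 0.93894347; exp(-qT) = 1.00000000
P = K * exp(-rT) * N(-d2) - S_0 * exp(-qT) * N(-d1)
N(-d1) = 0.69232018; N(-d2) = 0.72987591
P = 57.5700 * 0.93894347 * 0.72987591 - 50.8400 * 1.00000000 * 0.69232018 = 4.2559


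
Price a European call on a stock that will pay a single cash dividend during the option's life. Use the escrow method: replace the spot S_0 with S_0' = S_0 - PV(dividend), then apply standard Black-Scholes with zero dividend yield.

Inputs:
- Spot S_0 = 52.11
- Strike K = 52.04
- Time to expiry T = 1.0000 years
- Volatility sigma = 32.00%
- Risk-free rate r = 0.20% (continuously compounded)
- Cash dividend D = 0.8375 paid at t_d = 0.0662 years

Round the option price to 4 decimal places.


Answer: Price = 6.2334

Derivation:
PV(D) = D * exp(-r * t_d) = 0.8375 * 0.99986761 = 0.83738912
S_0' = S_0 - PV(D) = 52.1100 - 0.83738912 = 51.27261088
d1 = (ln(S_0'/K) + (r + sigma^2/2)*T) / (sigma*sqrt(T)) = 0.11982517
d2 = d1 - sigma*sqrt(T) = -0.20017483
exp(-rT) = 0.99800200
N(d1) = 0.54768918; N(d2) = 0.42067193
C = S_0' * N(d1) - K * exp(-rT) * N(d2) = 51.27261088 * 0.54768918 - 52.0400 * 0.99800200 * 0.42067193 = 6.2334


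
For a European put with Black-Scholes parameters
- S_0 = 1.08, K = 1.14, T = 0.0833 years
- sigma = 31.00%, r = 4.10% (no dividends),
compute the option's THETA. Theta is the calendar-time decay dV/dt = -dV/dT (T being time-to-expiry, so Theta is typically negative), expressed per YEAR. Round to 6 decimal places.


d1 = -0.5213885152; d2 = -0.6108599073
phi(d1) = 0.3482406466; exp(-qT) = 1.0000000000; exp(-rT) = 0.9965905255
Theta = -S*exp(-qT)*phi(d1)*sigma/(2*sqrt(T)) + r*K*exp(-rT)*N(-d2) - q*S*exp(-qT)*N(-d1)
N(-d1) = 0.6989519248; N(-d2) = 0.7293538354; sqrt(T) = 0.2886173938
Term 1 = -1.0800 * 1.0000000000 * 0.3482406466 * 0.3100 / (2 * 0.2886173938) = -0.2019818815
Term 2 = 0.0410 * 1.1400 * 0.9965905255 * 0.7293538354 = 0.0339737693
Term 3 = 0 (no dividend yield, q = 0)
Theta = -0.2019818815 + (0.0339737693) + (0.0000000000) = -0.168008

Answer: Theta = -0.168008


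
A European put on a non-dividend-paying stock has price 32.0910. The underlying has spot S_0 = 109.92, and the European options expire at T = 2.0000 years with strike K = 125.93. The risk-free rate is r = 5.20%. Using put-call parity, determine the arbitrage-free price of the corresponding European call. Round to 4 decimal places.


Answer: Call price = 28.5197

Derivation:
Put-call parity: C - P = S_0 * exp(-qT) - K * exp(-rT).
S_0 * exp(-qT) = 109.9200 * 1.00000000 = 109.92000000
K * exp(-rT) = 125.9300 * 0.90122530 = 113.49130170
C = P + S*exp(-qT) - K*exp(-rT)
C = 32.0910 + 109.92000000 - 113.49130170 = 28.5197


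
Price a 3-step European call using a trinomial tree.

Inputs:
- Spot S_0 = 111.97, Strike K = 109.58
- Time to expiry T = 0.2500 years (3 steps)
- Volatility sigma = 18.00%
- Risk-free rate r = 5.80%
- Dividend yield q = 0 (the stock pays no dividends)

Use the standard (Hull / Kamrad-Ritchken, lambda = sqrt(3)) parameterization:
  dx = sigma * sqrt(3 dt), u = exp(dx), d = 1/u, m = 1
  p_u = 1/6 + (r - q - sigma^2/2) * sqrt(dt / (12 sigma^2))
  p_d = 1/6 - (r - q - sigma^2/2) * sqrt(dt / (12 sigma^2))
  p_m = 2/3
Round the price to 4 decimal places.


Answer: Price = V(0,0) = 6.2177

Derivation:
dt = T/N = 0.083333; dx = sigma*sqrt(3*dt) = 0.090000
u = exp(dx) = 1.094174; d = 1/u = 0.913931
p_u = 0.186019, p_m = 0.666667, p_d = 0.147315
Discount per step: exp(-r*dt) = 0.995178
Stock lattice S(k, j) with j the centered position index:
  k=0: S(0,+0) = 111.9700
  k=1: S(1,-1) = 102.3329; S(1,+0) = 111.9700; S(1,+1) = 122.5147
  k=2: S(2,-2) = 93.5252; S(2,-1) = 102.3329; S(2,+0) = 111.9700; S(2,+1) = 122.5147; S(2,+2) = 134.0524
  k=3: S(3,-3) = 85.4756; S(3,-2) = 93.5252; S(3,-1) = 102.3329; S(3,+0) = 111.9700; S(3,+1) = 122.5147; S(3,+2) = 134.0524; S(3,+3) = 146.6767
Terminal payoffs V(N, j) = max(S_T - K, 0):
  V(3,-3) = 0.000000; V(3,-2) = 0.000000; V(3,-1) = 0.000000; V(3,+0) = 2.390000; V(3,+1) = 12.934695; V(3,+2) = 24.472428; V(3,+3) = 37.096720
Backward induction: V(k, j) = exp(-r*dt) * [p_u * V(k+1, j+1) + p_m * V(k+1, j) + p_d * V(k+1, j-1)]
  V(2,-2) = exp(-r*dt) * [p_u*0.000000 + p_m*0.000000 + p_d*0.000000] = 0.000000
  V(2,-1) = exp(-r*dt) * [p_u*2.390000 + p_m*0.000000 + p_d*0.000000] = 0.442441
  V(2,+0) = exp(-r*dt) * [p_u*12.934695 + p_m*2.390000 + p_d*0.000000] = 3.980142
  V(2,+1) = exp(-r*dt) * [p_u*24.472428 + p_m*12.934695 + p_d*2.390000] = 13.462312
  V(2,+2) = exp(-r*dt) * [p_u*37.096720 + p_m*24.472428 + p_d*12.934695] = 24.999975
  V(1,-1) = exp(-r*dt) * [p_u*3.980142 + p_m*0.442441 + p_d*0.000000] = 1.030348
  V(1,+0) = exp(-r*dt) * [p_u*13.462312 + p_m*3.980142 + p_d*0.442441] = 5.197663
  V(1,+1) = exp(-r*dt) * [p_u*24.999975 + p_m*13.462312 + p_d*3.980142] = 14.143143
  V(0,+0) = exp(-r*dt) * [p_u*14.143143 + p_m*5.197663 + p_d*1.030348] = 6.217656


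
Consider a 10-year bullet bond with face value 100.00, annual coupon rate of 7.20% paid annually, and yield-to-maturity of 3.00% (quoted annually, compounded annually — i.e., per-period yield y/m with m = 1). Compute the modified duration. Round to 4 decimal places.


Coupon per period c = face * coupon_rate / m = 7.200000
Periods per year m = 1; per-period yield y/m = 0.030000
Number of cashflows N = 10
Cashflows (t years, CF_t, discount factor 1/(1+y/m)^(m*t), PV):
  t = 1.0000: CF_t = 7.200000, DF = 0.970874, PV = 6.990291
  t = 2.0000: CF_t = 7.200000, DF = 0.942596, PV = 6.786691
  t = 3.0000: CF_t = 7.200000, DF = 0.915142, PV = 6.589020
  t = 4.0000: CF_t = 7.200000, DF = 0.888487, PV = 6.397107
  t = 5.0000: CF_t = 7.200000, DF = 0.862609, PV = 6.210783
  t = 6.0000: CF_t = 7.200000, DF = 0.837484, PV = 6.029887
  t = 7.0000: CF_t = 7.200000, DF = 0.813092, PV = 5.854259
  t = 8.0000: CF_t = 7.200000, DF = 0.789409, PV = 5.683746
  t = 9.0000: CF_t = 7.200000, DF = 0.766417, PV = 5.518200
  t = 10.0000: CF_t = 107.200000, DF = 0.744094, PV = 79.766868
Price P = sum_t PV_t = 135.826852
First compute Macaulay numerator sum_t t * PV_t:
  t * PV_t at t = 1.0000: 6.990291
  t * PV_t at t = 2.0000: 13.573381
  t * PV_t at t = 3.0000: 19.767060
  t * PV_t at t = 4.0000: 25.588427
  t * PV_t at t = 5.0000: 31.053916
  t * PV_t at t = 6.0000: 36.179320
  t * PV_t at t = 7.0000: 40.979812
  t * PV_t at t = 8.0000: 45.469972
  t * PV_t at t = 9.0000: 49.663804
  t * PV_t at t = 10.0000: 797.668677
Macaulay duration D = 1066.934660 / 135.826852 = 7.855109
Modified duration = D / (1 + y/m) = 7.855109 / (1 + 0.030000) = 7.626319

Answer: Modified duration = 7.6263


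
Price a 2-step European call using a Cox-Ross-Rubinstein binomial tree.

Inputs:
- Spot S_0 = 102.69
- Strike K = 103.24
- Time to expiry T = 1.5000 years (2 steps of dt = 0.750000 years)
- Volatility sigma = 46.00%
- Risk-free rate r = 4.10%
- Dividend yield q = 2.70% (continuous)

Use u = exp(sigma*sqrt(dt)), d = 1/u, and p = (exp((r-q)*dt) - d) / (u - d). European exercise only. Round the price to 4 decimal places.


Answer: Price = V(0,0) = 20.1343

Derivation:
dt = T/N = 0.750000
u = exp(sigma*sqrt(dt)) = 1.489398; d = 1/u = 0.671412
p = (exp((r-q)*dt) - d) / (u - d) = 0.414608
Discount per step: exp(-r*dt) = 0.969718
Stock lattice S(k, i) with i counting down-moves:
  k=0: S(0,0) = 102.6900
  k=1: S(1,0) = 152.9462; S(1,1) = 68.9473
  k=2: S(2,0) = 227.7977; S(2,1) = 102.6900; S(2,2) = 46.2921
Terminal payoffs V(N, i) = max(S_T - K, 0):
  V(2,0) = 124.557736; V(2,1) = 0.000000; V(2,2) = 0.000000
Backward induction: V(k, i) = exp(-r*dt) * [p * V(k+1, i) + (1-p) * V(k+1, i+1)].
  V(1,0) = exp(-r*dt) * [p*124.557736 + (1-p)*0.000000] = 50.078750
  V(1,1) = exp(-r*dt) * [p*0.000000 + (1-p)*0.000000] = 0.000000
  V(0,0) = exp(-r*dt) * [p*50.078750 + (1-p)*0.000000] = 20.134287


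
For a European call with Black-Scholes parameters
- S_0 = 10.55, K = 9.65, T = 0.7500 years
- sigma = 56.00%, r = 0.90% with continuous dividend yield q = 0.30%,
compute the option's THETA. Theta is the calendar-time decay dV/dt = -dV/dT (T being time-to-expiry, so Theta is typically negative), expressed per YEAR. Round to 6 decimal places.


d1 = 0.4356271595; d2 = -0.0493470666
phi(d1) = 0.3628288497; exp(-qT) = 0.9977525294; exp(-rT) = 0.9932727301
Theta = -S*exp(-qT)*phi(d1)*sigma/(2*sqrt(T)) - r*K*exp(-rT)*N(d2) + q*S*exp(-qT)*N(d1)
N(d1) = 0.6684463689; N(d2) = 0.4803213557; sqrt(T) = 0.8660254038
Term 1 = -10.5500 * 0.9977525294 * 0.3628288497 * 0.5600 / (2 * 0.8660254038) = -1.2348224271
Term 2 = -0.0090 * 9.6500 * 0.9932727301 * 0.4803213557 = -0.0414352756
Term 3 = 0.0030 * 10.5500 * 0.9977525294 * 0.6684463689 = 0.0211087794
Theta = -1.2348224271 + (-0.0414352756) + (0.0211087794) = -1.255149

Answer: Theta = -1.255149


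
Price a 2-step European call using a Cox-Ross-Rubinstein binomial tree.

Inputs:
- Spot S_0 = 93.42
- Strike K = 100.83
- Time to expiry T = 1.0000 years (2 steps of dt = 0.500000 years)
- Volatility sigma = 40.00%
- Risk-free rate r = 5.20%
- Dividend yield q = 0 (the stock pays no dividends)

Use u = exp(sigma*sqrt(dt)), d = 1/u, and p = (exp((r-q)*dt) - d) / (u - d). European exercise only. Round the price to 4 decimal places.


Answer: Price = V(0,0) = 13.6740

Derivation:
dt = T/N = 0.500000
u = exp(sigma*sqrt(dt)) = 1.326896; d = 1/u = 0.753638
p = (exp((r-q)*dt) - d) / (u - d) = 0.475707
Discount per step: exp(-r*dt) = 0.974335
Stock lattice S(k, i) with i counting down-moves:
  k=0: S(0,0) = 93.4200
  k=1: S(1,0) = 123.9587; S(1,1) = 70.4049
  k=2: S(2,0) = 164.4803; S(2,1) = 93.4200; S(2,2) = 53.0598
Terminal payoffs V(N, i) = max(S_T - K, 0):
  V(2,0) = 63.650312; V(2,1) = 0.000000; V(2,2) = 0.000000
Backward induction: V(k, i) = exp(-r*dt) * [p * V(k+1, i) + (1-p) * V(k+1, i+1)].
  V(1,0) = exp(-r*dt) * [p*63.650312 + (1-p)*0.000000] = 29.501765
  V(1,1) = exp(-r*dt) * [p*0.000000 + (1-p)*0.000000] = 0.000000
  V(0,0) = exp(-r*dt) * [p*29.501765 + (1-p)*0.000000] = 13.673996


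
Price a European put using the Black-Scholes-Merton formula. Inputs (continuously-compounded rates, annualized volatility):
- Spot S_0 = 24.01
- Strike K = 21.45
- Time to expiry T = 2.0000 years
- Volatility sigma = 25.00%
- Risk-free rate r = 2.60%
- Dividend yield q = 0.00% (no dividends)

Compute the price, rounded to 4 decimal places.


d1 = (ln(S/K) + (r - q + 0.5*sigma^2) * T) / (sigma * sqrt(T)) = 0.64274809
d2 = d1 - sigma * sqrt(T) = 0.28919469
exp(-rT) = 0.94932887; exp(-qT) = 1.00000000
P = K * exp(-rT) * N(-d2) - S_0 * exp(-qT) * N(-d1)
N(-d1) = 0.26019379; N(-d2) = 0.38621620
P = 21.4500 * 0.94932887 * 0.38621620 - 24.0100 * 1.00000000 * 0.26019379 = 1.6173

Answer: Price = 1.6173


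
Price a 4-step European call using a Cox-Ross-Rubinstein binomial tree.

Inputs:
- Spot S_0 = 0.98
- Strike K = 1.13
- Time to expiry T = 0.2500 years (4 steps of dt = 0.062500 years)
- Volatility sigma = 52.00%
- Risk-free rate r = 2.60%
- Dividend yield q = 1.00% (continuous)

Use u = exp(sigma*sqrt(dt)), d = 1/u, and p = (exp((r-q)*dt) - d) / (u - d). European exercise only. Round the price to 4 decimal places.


dt = T/N = 0.062500
u = exp(sigma*sqrt(dt)) = 1.138828; d = 1/u = 0.878095
p = (exp((r-q)*dt) - d) / (u - d) = 0.471383
Discount per step: exp(-r*dt) = 0.998376
Stock lattice S(k, i) with i counting down-moves:
  k=0: S(0,0) = 0.9800
  k=1: S(1,0) = 1.1161; S(1,1) = 0.8605
  k=2: S(2,0) = 1.2710; S(2,1) = 0.9800; S(2,2) = 0.7556
  k=3: S(3,0) = 1.4474; S(3,1) = 1.1161; S(3,2) = 0.8605; S(3,3) = 0.6635
  k=4: S(4,0) = 1.6484; S(4,1) = 1.2710; S(4,2) = 0.9800; S(4,3) = 0.7556; S(4,4) = 0.5826
Terminal payoffs V(N, i) = max(S_T - K, 0):
  V(4,0) = 0.518387; V(4,1) = 0.140991; V(4,2) = 0.000000; V(4,3) = 0.000000; V(4,4) = 0.000000
Backward induction: V(k, i) = exp(-r*dt) * [p * V(k+1, i) + (1-p) * V(k+1, i+1)].
  V(3,0) = exp(-r*dt) * [p*0.518387 + (1-p)*0.140991] = 0.318372
  V(3,1) = exp(-r*dt) * [p*0.140991 + (1-p)*0.000000] = 0.066353
  V(3,2) = exp(-r*dt) * [p*0.000000 + (1-p)*0.000000] = 0.000000
  V(3,3) = exp(-r*dt) * [p*0.000000 + (1-p)*0.000000] = 0.000000
  V(2,0) = exp(-r*dt) * [p*0.318372 + (1-p)*0.066353] = 0.184850
  V(2,1) = exp(-r*dt) * [p*0.066353 + (1-p)*0.000000] = 0.031227
  V(2,2) = exp(-r*dt) * [p*0.000000 + (1-p)*0.000000] = 0.000000
  V(1,0) = exp(-r*dt) * [p*0.184850 + (1-p)*0.031227] = 0.103474
  V(1,1) = exp(-r*dt) * [p*0.031227 + (1-p)*0.000000] = 0.014696
  V(0,0) = exp(-r*dt) * [p*0.103474 + (1-p)*0.014696] = 0.056452

Answer: Price = V(0,0) = 0.0565


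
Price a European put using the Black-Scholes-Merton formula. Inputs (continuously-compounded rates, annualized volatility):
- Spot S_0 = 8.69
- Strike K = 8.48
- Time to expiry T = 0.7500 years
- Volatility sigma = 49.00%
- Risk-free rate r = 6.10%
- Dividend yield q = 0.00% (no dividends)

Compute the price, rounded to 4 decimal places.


d1 = (ln(S/K) + (r - q + 0.5*sigma^2) * T) / (sigma * sqrt(T)) = 0.37763418
d2 = d1 - sigma * sqrt(T) = -0.04671827
exp(-rT) = 0.95528075; exp(-qT) = 1.00000000
P = K * exp(-rT) * N(-d2) - S_0 * exp(-qT) * N(-d1)
N(-d1) = 0.35285118; N(-d2) = 0.51863111
P = 8.4800 * 0.95528075 * 0.51863111 - 8.6900 * 1.00000000 * 0.35285118 = 1.1350

Answer: Price = 1.1350


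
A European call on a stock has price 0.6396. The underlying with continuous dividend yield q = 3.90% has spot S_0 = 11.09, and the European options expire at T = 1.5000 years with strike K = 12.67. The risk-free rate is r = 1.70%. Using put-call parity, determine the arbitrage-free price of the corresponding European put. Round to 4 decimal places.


Answer: Put price = 2.5308

Derivation:
Put-call parity: C - P = S_0 * exp(-qT) - K * exp(-rT).
S_0 * exp(-qT) = 11.0900 * 0.94317824 = 10.45984669
K * exp(-rT) = 12.6700 * 0.97482238 = 12.35099954
P = C - S*exp(-qT) + K*exp(-rT)
P = 0.6396 - 10.45984669 + 12.35099954 = 2.5308


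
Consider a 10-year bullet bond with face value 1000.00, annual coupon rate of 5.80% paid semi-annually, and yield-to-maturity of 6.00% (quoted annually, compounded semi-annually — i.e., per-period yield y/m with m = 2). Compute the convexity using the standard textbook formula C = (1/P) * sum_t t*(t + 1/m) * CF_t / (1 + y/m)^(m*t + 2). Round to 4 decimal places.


Coupon per period c = face * coupon_rate / m = 29.000000
Periods per year m = 2; per-period yield y/m = 0.030000
Number of cashflows N = 20
Cashflows (t years, CF_t, discount factor 1/(1+y/m)^(m*t), PV):
  t = 0.5000: CF_t = 29.000000, DF = 0.970874, PV = 28.155340
  t = 1.0000: CF_t = 29.000000, DF = 0.942596, PV = 27.335281
  t = 1.5000: CF_t = 29.000000, DF = 0.915142, PV = 26.539108
  t = 2.0000: CF_t = 29.000000, DF = 0.888487, PV = 25.766124
  t = 2.5000: CF_t = 29.000000, DF = 0.862609, PV = 25.015655
  t = 3.0000: CF_t = 29.000000, DF = 0.837484, PV = 24.287043
  t = 3.5000: CF_t = 29.000000, DF = 0.813092, PV = 23.579654
  t = 4.0000: CF_t = 29.000000, DF = 0.789409, PV = 22.892868
  t = 4.5000: CF_t = 29.000000, DF = 0.766417, PV = 22.226085
  t = 5.0000: CF_t = 29.000000, DF = 0.744094, PV = 21.578724
  t = 5.5000: CF_t = 29.000000, DF = 0.722421, PV = 20.950217
  t = 6.0000: CF_t = 29.000000, DF = 0.701380, PV = 20.340017
  t = 6.5000: CF_t = 29.000000, DF = 0.680951, PV = 19.747589
  t = 7.0000: CF_t = 29.000000, DF = 0.661118, PV = 19.172416
  t = 7.5000: CF_t = 29.000000, DF = 0.641862, PV = 18.613996
  t = 8.0000: CF_t = 29.000000, DF = 0.623167, PV = 18.071841
  t = 8.5000: CF_t = 29.000000, DF = 0.605016, PV = 17.545477
  t = 9.0000: CF_t = 29.000000, DF = 0.587395, PV = 17.034444
  t = 9.5000: CF_t = 29.000000, DF = 0.570286, PV = 16.538295
  t = 10.0000: CF_t = 1029.000000, DF = 0.553676, PV = 569.732351
Price P = sum_t PV_t = 985.122525
Convexity numerator sum_t t*(t + 1/m) * CF_t / (1+y/m)^(m*t + 2):
  t = 0.5000: term = 13.269554
  t = 1.0000: term = 38.649187
  t = 1.5000: term = 75.046964
  t = 2.0000: term = 121.435217
  t = 2.5000: term = 176.847404
  t = 3.0000: term = 240.375112
  t = 3.5000: term = 311.165193
  t = 4.0000: term = 388.417024
  t = 4.5000: term = 471.379883
  t = 5.0000: term = 559.350454
  t = 5.5000: term = 651.670432
  t = 6.0000: term = 747.724238
  t = 6.5000: term = 846.936840
  t = 7.0000: term = 948.771665
  t = 7.5000: term = 1052.728616
  t = 8.0000: term = 1158.342166
  t = 8.5000: term = 1265.179550
  t = 9.0000: term = 1372.839033
  t = 9.5000: term = 1480.948255
  t = 10.0000: term = 56387.875258
Convexity = (1/P) * sum = 68308.952045 / 985.122525 = 69.340565

Answer: Convexity = 69.3406


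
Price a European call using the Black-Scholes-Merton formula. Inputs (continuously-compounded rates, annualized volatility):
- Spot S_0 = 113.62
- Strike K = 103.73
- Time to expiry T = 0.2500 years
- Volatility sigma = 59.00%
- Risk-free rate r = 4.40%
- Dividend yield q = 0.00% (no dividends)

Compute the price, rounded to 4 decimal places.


Answer: Price = 18.9344

Derivation:
d1 = (ln(S/K) + (r - q + 0.5*sigma^2) * T) / (sigma * sqrt(T)) = 0.49349382
d2 = d1 - sigma * sqrt(T) = 0.19849382
exp(-rT) = 0.98906028; exp(-qT) = 1.00000000
C = S_0 * exp(-qT) * N(d1) - K * exp(-rT) * N(d2)
N(d1) = 0.68916815; N(d2) = 0.57867064
C = 113.6200 * 1.00000000 * 0.68916815 - 103.7300 * 0.98906028 * 0.57867064 = 18.9344


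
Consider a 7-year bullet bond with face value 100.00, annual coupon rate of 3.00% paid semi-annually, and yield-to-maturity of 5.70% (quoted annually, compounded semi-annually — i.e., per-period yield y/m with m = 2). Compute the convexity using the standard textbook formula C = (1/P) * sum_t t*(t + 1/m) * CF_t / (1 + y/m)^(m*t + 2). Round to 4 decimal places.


Answer: Convexity = 43.0687

Derivation:
Coupon per period c = face * coupon_rate / m = 1.500000
Periods per year m = 2; per-period yield y/m = 0.028500
Number of cashflows N = 14
Cashflows (t years, CF_t, discount factor 1/(1+y/m)^(m*t), PV):
  t = 0.5000: CF_t = 1.500000, DF = 0.972290, PV = 1.458435
  t = 1.0000: CF_t = 1.500000, DF = 0.945347, PV = 1.418021
  t = 1.5000: CF_t = 1.500000, DF = 0.919152, PV = 1.378727
  t = 2.0000: CF_t = 1.500000, DF = 0.893682, PV = 1.340522
  t = 2.5000: CF_t = 1.500000, DF = 0.868917, PV = 1.303376
  t = 3.0000: CF_t = 1.500000, DF = 0.844840, PV = 1.267259
  t = 3.5000: CF_t = 1.500000, DF = 0.821429, PV = 1.232143
  t = 4.0000: CF_t = 1.500000, DF = 0.798667, PV = 1.198000
  t = 4.5000: CF_t = 1.500000, DF = 0.776536, PV = 1.164803
  t = 5.0000: CF_t = 1.500000, DF = 0.755018, PV = 1.132526
  t = 5.5000: CF_t = 1.500000, DF = 0.734096, PV = 1.101144
  t = 6.0000: CF_t = 1.500000, DF = 0.713754, PV = 1.070631
  t = 6.5000: CF_t = 1.500000, DF = 0.693976, PV = 1.040963
  t = 7.0000: CF_t = 101.500000, DF = 0.674745, PV = 68.486646
Price P = sum_t PV_t = 84.593197
Convexity numerator sum_t t*(t + 1/m) * CF_t / (1+y/m)^(m*t + 2):
  t = 0.5000: term = 0.689364
  t = 1.0000: term = 2.010784
  t = 1.5000: term = 3.910129
  t = 2.0000: term = 6.336296
  t = 2.5000: term = 9.241074
  t = 3.0000: term = 12.579002
  t = 3.5000: term = 16.307246
  t = 4.0000: term = 20.385474
  t = 4.5000: term = 24.775733
  t = 5.0000: term = 29.442345
  t = 5.5000: term = 34.351788
  t = 6.0000: term = 39.472599
  t = 6.5000: term = 44.775270
  t = 7.0000: term = 3399.042612
Convexity = (1/P) * sum = 3643.319716 / 84.593197 = 43.068708


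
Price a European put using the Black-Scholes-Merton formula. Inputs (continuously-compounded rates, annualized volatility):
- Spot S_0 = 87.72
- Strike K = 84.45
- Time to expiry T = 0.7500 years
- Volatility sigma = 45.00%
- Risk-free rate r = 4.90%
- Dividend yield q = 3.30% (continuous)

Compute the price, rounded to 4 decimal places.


d1 = (ln(S/K) + (r - q + 0.5*sigma^2) * T) / (sigma * sqrt(T)) = 0.32313083
d2 = d1 - sigma * sqrt(T) = -0.06658060
exp(-rT) = 0.96391708; exp(-qT) = 0.97555377
P = K * exp(-rT) * N(-d2) - S_0 * exp(-qT) * N(-d1)
N(-d1) = 0.37329808; N(-d2) = 0.52654220
P = 84.4500 * 0.96391708 * 0.52654220 - 87.7200 * 0.97555377 * 0.37329808 = 10.9168

Answer: Price = 10.9168


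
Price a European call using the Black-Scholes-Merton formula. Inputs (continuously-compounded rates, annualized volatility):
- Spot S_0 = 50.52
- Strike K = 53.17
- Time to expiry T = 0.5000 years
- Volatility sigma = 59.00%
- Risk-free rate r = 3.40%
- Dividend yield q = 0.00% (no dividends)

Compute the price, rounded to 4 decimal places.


d1 = (ln(S/K) + (r - q + 0.5*sigma^2) * T) / (sigma * sqrt(T)) = 0.12679975
d2 = d1 - sigma * sqrt(T) = -0.29039325
exp(-rT) = 0.98314368; exp(-qT) = 1.00000000
C = S_0 * exp(-qT) * N(d1) - K * exp(-rT) * N(d2)
N(d1) = 0.55045055; N(d2) = 0.38575770
C = 50.5200 * 1.00000000 * 0.55045055 - 53.1700 * 0.98314368 * 0.38575770 = 7.6438

Answer: Price = 7.6438


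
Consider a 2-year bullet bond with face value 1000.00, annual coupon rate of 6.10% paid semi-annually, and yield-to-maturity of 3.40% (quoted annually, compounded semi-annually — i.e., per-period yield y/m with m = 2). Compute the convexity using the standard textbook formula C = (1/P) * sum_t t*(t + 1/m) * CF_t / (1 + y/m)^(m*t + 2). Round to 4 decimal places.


Answer: Convexity = 4.5620

Derivation:
Coupon per period c = face * coupon_rate / m = 30.500000
Periods per year m = 2; per-period yield y/m = 0.017000
Number of cashflows N = 4
Cashflows (t years, CF_t, discount factor 1/(1+y/m)^(m*t), PV):
  t = 0.5000: CF_t = 30.500000, DF = 0.983284, PV = 29.990167
  t = 1.0000: CF_t = 30.500000, DF = 0.966848, PV = 29.488857
  t = 1.5000: CF_t = 30.500000, DF = 0.950686, PV = 28.995926
  t = 2.0000: CF_t = 1030.500000, DF = 0.934795, PV = 963.305821
Price P = sum_t PV_t = 1051.780770
Convexity numerator sum_t t*(t + 1/m) * CF_t / (1+y/m)^(m*t + 2):
  t = 0.5000: term = 14.497963
  t = 1.0000: term = 42.766852
  t = 1.5000: term = 84.103938
  t = 2.0000: term = 4656.850361
Convexity = (1/P) * sum = 4798.219114 / 1051.780770 = 4.561995


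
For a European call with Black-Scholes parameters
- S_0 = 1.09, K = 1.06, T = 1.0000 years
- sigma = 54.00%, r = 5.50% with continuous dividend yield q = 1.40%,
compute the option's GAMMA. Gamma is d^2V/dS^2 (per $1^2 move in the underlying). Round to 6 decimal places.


Answer: Gamma = 0.617562

Derivation:
d1 = 0.3976088669; d2 = -0.1423911331
phi(d1) = 0.3686214882; exp(-qT) = 0.9860975443; exp(-rT) = 0.9464851480
Gamma = exp(-qT) * phi(d1) / (S * sigma * sqrt(T)) = 0.9860975443 * 0.3686214882 / (1.0900 * 0.5400 * 1.0000000000) = 0.617562


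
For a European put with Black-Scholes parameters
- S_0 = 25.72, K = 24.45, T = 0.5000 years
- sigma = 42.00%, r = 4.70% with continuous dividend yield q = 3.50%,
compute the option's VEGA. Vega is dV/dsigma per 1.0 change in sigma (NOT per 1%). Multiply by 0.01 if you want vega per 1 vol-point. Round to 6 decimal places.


d1 = 0.3392047914; d2 = 0.0422199433
phi(d1) = 0.3766388612; exp(-qT) = 0.9826522357; exp(-rT) = 0.9767739747
Vega = S * exp(-qT) * phi(d1) * sqrt(T) = 25.7200 * 0.9826522357 * 0.3766388612 * 0.7071067812 = 6.731021

Answer: Vega = 6.731021


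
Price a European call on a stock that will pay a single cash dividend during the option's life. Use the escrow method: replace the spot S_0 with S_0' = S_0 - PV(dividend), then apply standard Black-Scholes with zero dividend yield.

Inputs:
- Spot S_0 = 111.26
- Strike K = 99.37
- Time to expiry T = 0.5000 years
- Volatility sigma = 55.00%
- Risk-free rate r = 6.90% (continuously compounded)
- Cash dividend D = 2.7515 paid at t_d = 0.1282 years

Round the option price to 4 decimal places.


Answer: Price = 22.8010

Derivation:
PV(D) = D * exp(-r * t_d) = 2.7515 * 0.99119321 = 2.72726811
S_0' = S_0 - PV(D) = 111.2600 - 2.72726811 = 108.53273189
d1 = (ln(S_0'/K) + (r + sigma^2/2)*T) / (sigma*sqrt(T)) = 0.50995653
d2 = d1 - sigma*sqrt(T) = 0.12104780
exp(-rT) = 0.96608834
N(d1) = 0.69495904; N(d2) = 0.54817341
C = S_0' * N(d1) - K * exp(-rT) * N(d2) = 108.53273189 * 0.69495904 - 99.3700 * 0.96608834 * 0.54817341 = 22.8010


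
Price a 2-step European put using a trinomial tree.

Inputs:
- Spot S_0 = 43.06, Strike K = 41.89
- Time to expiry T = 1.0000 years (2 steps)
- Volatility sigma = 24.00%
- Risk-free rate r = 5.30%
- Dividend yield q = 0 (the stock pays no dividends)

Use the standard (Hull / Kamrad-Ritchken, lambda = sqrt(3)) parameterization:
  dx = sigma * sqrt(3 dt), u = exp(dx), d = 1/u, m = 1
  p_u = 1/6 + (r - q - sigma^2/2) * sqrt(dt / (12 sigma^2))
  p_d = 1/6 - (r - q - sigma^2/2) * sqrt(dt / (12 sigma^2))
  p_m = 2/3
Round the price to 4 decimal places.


Answer: Price = V(0,0) = 2.1733

Derivation:
dt = T/N = 0.500000; dx = sigma*sqrt(3*dt) = 0.293939
u = exp(dx) = 1.341702; d = 1/u = 0.745322
p_u = 0.187249, p_m = 0.666667, p_d = 0.146084
Discount per step: exp(-r*dt) = 0.973848
Stock lattice S(k, j) with j the centered position index:
  k=0: S(0,+0) = 43.0600
  k=1: S(1,-1) = 32.0936; S(1,+0) = 43.0600; S(1,+1) = 57.7737
  k=2: S(2,-2) = 23.9200; S(2,-1) = 32.0936; S(2,+0) = 43.0600; S(2,+1) = 57.7737; S(2,+2) = 77.5150
Terminal payoffs V(N, j) = max(K - S_T, 0):
  V(2,-2) = 17.969952; V(2,-1) = 9.796429; V(2,+0) = 0.000000; V(2,+1) = 0.000000; V(2,+2) = 0.000000
Backward induction: V(k, j) = exp(-r*dt) * [p_u * V(k+1, j+1) + p_m * V(k+1, j) + p_d * V(k+1, j-1)]
  V(1,-1) = exp(-r*dt) * [p_u*0.000000 + p_m*9.796429 + p_d*17.969952] = 8.916629
  V(1,+0) = exp(-r*dt) * [p_u*0.000000 + p_m*0.000000 + p_d*9.796429] = 1.393677
  V(1,+1) = exp(-r*dt) * [p_u*0.000000 + p_m*0.000000 + p_d*0.000000] = 0.000000
  V(0,+0) = exp(-r*dt) * [p_u*0.000000 + p_m*1.393677 + p_d*8.916629] = 2.173333


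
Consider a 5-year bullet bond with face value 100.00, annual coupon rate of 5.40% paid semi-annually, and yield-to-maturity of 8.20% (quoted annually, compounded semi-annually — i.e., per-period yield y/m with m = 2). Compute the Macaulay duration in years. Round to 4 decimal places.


Coupon per period c = face * coupon_rate / m = 2.700000
Periods per year m = 2; per-period yield y/m = 0.041000
Number of cashflows N = 10
Cashflows (t years, CF_t, discount factor 1/(1+y/m)^(m*t), PV):
  t = 0.5000: CF_t = 2.700000, DF = 0.960615, PV = 2.593660
  t = 1.0000: CF_t = 2.700000, DF = 0.922781, PV = 2.491508
  t = 1.5000: CF_t = 2.700000, DF = 0.886437, PV = 2.393380
  t = 2.0000: CF_t = 2.700000, DF = 0.851524, PV = 2.299116
  t = 2.5000: CF_t = 2.700000, DF = 0.817987, PV = 2.208565
  t = 3.0000: CF_t = 2.700000, DF = 0.785770, PV = 2.121580
  t = 3.5000: CF_t = 2.700000, DF = 0.754823, PV = 2.038021
  t = 4.0000: CF_t = 2.700000, DF = 0.725094, PV = 1.957753
  t = 4.5000: CF_t = 2.700000, DF = 0.696536, PV = 1.880647
  t = 5.0000: CF_t = 102.700000, DF = 0.669103, PV = 68.716835
Price P = sum_t PV_t = 88.701064
Macaulay numerator sum_t t * PV_t:
  t * PV_t at t = 0.5000: 1.296830
  t * PV_t at t = 1.0000: 2.491508
  t * PV_t at t = 1.5000: 3.590069
  t * PV_t at t = 2.0000: 4.598232
  t * PV_t at t = 2.5000: 5.521412
  t * PV_t at t = 3.0000: 6.364740
  t * PV_t at t = 3.5000: 7.133074
  t * PV_t at t = 4.0000: 7.831013
  t * PV_t at t = 4.5000: 8.462910
  t * PV_t at t = 5.0000: 343.584175
Macaulay duration D = (sum_t t * PV_t) / P = 390.873961 / 88.701064 = 4.406643

Answer: Macaulay duration = 4.4066 years
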